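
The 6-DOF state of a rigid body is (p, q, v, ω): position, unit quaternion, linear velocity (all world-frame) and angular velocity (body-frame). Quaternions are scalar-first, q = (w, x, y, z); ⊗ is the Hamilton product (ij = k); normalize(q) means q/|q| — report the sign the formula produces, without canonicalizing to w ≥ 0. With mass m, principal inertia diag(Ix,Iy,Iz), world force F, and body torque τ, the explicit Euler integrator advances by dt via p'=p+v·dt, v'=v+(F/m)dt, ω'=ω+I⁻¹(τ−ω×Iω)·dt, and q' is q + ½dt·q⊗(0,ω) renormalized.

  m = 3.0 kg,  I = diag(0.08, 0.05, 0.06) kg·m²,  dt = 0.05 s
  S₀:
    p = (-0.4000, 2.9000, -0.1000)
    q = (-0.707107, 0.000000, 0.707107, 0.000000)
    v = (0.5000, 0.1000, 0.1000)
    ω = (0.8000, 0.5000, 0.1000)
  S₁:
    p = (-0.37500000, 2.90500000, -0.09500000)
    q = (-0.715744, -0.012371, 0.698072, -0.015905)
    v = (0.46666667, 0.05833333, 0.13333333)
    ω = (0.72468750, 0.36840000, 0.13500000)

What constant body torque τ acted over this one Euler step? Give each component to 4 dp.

Δω = ω₁−ω₀ = (-0.07531250, -0.13160000, 0.03500000)
gyro term ω₀×Iω₀ = (0.0005, 0.0016, -0.0120)
τ = I·(Δω/dt) + ω₀×(Iω₀) = (-0.1200, -0.1300, 0.0300)

τ = (-0.1200, -0.1300, 0.0300)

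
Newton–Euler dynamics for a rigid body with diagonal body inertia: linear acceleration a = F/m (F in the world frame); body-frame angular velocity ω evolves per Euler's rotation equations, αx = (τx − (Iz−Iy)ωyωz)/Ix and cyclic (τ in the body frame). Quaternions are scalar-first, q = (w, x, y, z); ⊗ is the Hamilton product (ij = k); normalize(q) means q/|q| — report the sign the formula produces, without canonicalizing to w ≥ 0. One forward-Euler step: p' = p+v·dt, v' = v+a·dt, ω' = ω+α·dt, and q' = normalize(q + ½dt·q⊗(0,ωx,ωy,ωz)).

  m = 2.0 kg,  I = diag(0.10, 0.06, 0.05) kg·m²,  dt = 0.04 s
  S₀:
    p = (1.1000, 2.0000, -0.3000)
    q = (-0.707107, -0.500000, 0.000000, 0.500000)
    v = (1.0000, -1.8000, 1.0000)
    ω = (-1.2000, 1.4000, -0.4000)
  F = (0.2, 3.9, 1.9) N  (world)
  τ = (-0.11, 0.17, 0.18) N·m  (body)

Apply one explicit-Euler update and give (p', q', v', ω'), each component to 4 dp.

a = F/m = (0.1000, 1.9500, 0.9500)
p + v·dt = (1.1400, 1.9280, -0.2600)
v' = v + a·dt = (1.0040, -1.7220, 1.0380)
gyro term ω×Iω = (0.0056, 0.0240, 0.0672)
angular accel α = (-1.1560, 2.4333, 2.2560)
ω' = ω + α·dt = (-1.2462, 1.4973, -0.3098)
q⊗(0,ω) = (-0.4000000, 0.1485284, -1.7899498, -0.4171572)
q + ½dt·q⊗(0,ω), renormalized = (-0.7146, -0.4967, -0.0358, 0.4913)

p' = (1.1400, 1.9280, -0.2600)
q' = (-0.7146, -0.4967, -0.0358, 0.4913)
v' = (1.0040, -1.7220, 1.0380)
ω' = (-1.2462, 1.4973, -0.3098)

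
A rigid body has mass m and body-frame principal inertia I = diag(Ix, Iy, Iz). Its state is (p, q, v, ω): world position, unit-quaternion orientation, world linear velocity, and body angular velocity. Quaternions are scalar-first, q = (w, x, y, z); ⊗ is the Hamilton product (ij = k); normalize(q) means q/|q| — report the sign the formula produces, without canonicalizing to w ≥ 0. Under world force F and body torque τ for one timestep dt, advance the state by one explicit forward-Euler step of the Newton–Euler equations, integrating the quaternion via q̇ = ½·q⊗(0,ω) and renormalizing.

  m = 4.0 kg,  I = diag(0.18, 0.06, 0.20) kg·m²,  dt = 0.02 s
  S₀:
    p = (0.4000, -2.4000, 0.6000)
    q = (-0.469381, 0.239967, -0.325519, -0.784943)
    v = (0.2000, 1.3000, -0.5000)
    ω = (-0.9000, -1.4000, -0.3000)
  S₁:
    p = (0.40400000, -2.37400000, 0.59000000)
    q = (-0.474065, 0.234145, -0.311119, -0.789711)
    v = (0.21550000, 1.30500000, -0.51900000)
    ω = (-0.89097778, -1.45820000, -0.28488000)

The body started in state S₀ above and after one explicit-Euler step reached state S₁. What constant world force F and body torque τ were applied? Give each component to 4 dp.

F = (3.1000, 1.0000, -3.8000)
τ = (0.1400, -0.1800, 0.0000)

Δω = ω₁−ω₀ = (0.00902222, -0.05820000, 0.01512000)
ω₀×(Iω₀) = (0.0588, -0.0054, -0.1512)
I·α + gyro = (0.1400, -0.1800, 0.0000)
v₁ − v₀ = (0.01550000, 0.00500000, -0.01900000)
applied force F = (3.1000, 1.0000, -3.8000)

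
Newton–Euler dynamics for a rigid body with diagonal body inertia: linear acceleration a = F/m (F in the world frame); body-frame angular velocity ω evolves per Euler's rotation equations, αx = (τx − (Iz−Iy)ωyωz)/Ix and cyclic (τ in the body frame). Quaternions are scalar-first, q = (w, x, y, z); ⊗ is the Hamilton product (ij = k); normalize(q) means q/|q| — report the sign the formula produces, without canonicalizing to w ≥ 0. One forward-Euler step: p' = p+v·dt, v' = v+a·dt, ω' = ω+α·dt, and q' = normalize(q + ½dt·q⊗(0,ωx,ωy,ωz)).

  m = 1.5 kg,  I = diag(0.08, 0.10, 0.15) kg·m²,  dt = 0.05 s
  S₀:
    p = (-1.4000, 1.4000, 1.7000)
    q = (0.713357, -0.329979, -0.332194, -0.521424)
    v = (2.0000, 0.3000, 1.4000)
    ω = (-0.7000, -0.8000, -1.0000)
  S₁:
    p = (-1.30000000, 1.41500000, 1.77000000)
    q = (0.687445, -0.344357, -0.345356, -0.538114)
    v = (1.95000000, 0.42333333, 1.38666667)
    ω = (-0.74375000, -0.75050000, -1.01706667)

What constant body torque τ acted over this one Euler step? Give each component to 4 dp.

τ = (-0.0300, 0.0500, -0.0400)

Δω = ω₁−ω₀ = (-0.04375000, 0.04950000, -0.01706667)
gyro term ω₀×Iω₀ = (0.0400, -0.0490, 0.0112)
τ = I·(Δω/dt) + ω₀×(Iω₀) = (-0.0300, 0.0500, -0.0400)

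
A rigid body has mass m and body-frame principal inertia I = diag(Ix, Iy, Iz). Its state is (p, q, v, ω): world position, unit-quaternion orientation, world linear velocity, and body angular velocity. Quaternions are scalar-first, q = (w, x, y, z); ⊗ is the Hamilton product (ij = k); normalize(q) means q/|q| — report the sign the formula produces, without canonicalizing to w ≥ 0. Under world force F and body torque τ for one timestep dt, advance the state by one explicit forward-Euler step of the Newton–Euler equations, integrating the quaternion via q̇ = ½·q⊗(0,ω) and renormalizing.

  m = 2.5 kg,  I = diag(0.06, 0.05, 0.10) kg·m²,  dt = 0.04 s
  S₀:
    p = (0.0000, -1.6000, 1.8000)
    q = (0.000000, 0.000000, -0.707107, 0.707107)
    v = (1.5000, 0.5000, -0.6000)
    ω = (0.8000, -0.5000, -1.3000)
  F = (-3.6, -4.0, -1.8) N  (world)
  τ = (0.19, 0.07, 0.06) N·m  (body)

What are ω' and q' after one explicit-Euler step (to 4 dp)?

ω' = (0.9050, -0.4773, -1.2776)
q' = (0.0113, 0.0254, -0.6954, 0.7181)

angular accel α = (2.6250, 0.5680, 0.5600)
ω' = ω + α·dt = (0.9050, -0.4773, -1.2776)
2q̇ = q⊗(0,ω) = (0.5656856, 1.2727926, 0.5656856, 0.5656856)
q' = normalize(q + ½dt·q⊗(0,ω)) = (0.0113, 0.0254, -0.6954, 0.7181)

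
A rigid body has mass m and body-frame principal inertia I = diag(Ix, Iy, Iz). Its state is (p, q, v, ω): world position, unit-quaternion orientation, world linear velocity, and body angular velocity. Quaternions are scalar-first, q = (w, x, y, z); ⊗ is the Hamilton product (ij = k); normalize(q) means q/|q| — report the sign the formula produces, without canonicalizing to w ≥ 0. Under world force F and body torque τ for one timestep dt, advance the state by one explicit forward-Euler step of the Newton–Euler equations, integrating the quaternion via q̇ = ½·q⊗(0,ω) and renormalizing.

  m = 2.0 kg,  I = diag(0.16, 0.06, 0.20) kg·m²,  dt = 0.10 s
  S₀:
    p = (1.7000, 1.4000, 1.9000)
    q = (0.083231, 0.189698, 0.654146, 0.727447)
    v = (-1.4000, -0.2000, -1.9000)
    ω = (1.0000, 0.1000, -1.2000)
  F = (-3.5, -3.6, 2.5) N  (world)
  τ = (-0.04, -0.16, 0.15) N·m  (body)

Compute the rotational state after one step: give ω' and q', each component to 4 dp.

ω' = (0.9855, -0.2467, -1.1200)
q' = (0.1138, 0.1505, 0.7002, 0.6886)

precession coupling ω×(Iω) = (-0.0168, 0.0480, -0.0100)
angular accel α = (-0.1450, -3.4667, 0.8000)
new body rate ω' = (0.9855, -0.2467, -1.1200)
Hamilton product q⊗(0,ω) = (0.6178238, -0.7744889, 0.9634077, -0.7350534)
q' = normalize(q + ½dt·q⊗(0,ω)) = (0.1138, 0.1505, 0.7002, 0.6886)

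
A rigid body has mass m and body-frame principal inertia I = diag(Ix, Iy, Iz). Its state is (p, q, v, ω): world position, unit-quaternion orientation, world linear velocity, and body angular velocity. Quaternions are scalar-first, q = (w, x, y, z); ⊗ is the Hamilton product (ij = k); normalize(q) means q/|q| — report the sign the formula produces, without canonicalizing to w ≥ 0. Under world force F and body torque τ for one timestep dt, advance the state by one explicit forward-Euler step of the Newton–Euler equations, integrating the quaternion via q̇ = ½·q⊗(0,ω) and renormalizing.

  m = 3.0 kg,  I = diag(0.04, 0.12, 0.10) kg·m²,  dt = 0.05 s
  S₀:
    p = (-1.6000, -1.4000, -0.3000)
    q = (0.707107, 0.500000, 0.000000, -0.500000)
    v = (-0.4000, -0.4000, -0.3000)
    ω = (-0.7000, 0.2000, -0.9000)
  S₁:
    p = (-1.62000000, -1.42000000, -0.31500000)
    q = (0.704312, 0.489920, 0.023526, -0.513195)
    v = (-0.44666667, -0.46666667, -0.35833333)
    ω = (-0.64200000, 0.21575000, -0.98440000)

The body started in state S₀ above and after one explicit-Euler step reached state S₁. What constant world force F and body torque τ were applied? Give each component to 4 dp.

v₁ − v₀ = (-0.04666667, -0.06666667, -0.05833333)
applied force F = (-2.8000, -4.0000, -3.5000)
ω₁ − ω₀ = (0.05800000, 0.01575000, -0.08440000)
ω₀×(Iω₀) = (0.0036, -0.0378, -0.0112)
I·α + gyro = (0.0500, 0.0000, -0.1800)

F = (-2.8000, -4.0000, -3.5000)
τ = (0.0500, 0.0000, -0.1800)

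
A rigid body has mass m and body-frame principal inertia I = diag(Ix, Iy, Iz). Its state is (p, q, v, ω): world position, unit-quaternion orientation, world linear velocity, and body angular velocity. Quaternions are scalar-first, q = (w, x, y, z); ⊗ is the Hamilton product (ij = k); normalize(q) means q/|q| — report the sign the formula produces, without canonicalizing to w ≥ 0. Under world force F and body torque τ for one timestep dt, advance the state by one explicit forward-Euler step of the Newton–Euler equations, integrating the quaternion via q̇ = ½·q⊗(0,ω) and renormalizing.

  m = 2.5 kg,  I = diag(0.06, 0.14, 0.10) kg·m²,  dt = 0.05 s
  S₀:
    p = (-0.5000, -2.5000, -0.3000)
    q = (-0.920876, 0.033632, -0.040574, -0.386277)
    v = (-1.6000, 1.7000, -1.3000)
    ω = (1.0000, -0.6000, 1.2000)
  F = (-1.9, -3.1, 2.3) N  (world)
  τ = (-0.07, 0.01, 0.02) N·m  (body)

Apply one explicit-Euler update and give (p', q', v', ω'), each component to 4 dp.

p' = (-0.5800, -2.4150, -0.3650)
q' = (-0.9099, 0.0036, -0.0374, -0.4130)
v' = (-1.6380, 1.6380, -1.2540)
ω' = (0.9177, -0.5793, 1.2340)

angular accel α = (-1.6467, 0.4143, 0.6800)
ω' = ω + α·dt = (0.9177, -0.5793, 1.2340)
2q̇ = q⊗(0,ω) = (0.4055560, -1.2013310, 0.1258902, -1.0846564)
q + ½dt·q⊗(0,ω), renormalized = (-0.9099, 0.0036, -0.0374, -0.4130)
p + v·dt = (-0.5800, -2.4150, -0.3650)
new velocity v' = (-1.6380, 1.6380, -1.2540)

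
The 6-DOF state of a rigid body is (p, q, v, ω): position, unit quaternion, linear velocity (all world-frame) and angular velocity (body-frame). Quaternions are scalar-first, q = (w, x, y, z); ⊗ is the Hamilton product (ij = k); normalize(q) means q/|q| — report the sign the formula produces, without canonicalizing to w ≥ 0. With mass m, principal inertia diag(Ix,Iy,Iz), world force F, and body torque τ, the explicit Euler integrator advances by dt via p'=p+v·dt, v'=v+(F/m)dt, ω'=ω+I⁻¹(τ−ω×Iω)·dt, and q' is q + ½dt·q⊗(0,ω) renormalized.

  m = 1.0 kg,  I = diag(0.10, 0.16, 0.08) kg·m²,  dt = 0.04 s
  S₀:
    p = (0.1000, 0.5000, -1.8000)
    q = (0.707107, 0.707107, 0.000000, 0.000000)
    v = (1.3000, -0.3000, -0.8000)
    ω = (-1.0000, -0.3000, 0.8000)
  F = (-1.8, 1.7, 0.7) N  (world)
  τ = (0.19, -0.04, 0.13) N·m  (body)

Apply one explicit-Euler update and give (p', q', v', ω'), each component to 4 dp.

p' = (0.1520, 0.4880, -1.8320)
q' = (0.7210, 0.6927, -0.0156, 0.0071)
v' = (1.2280, -0.2320, -0.7720)
ω' = (-0.9317, -0.3060, 0.8560)

angular accel α = (1.7080, -0.1500, 1.4000)
ω' = ω + α·dt = (-0.9317, -0.3060, 0.8560)
Hamilton product q⊗(0,ω) = (0.7071070, -0.7071070, -0.7778177, 0.3535535)
q + ½dt·q⊗(0,ω), renormalized = (0.7210, 0.6927, -0.0156, 0.0071)
a = F/m = (-1.8000, 1.7000, 0.7000)
p' = p + v·dt = (0.1520, 0.4880, -1.8320)
v + (F/m)dt = (1.2280, -0.2320, -0.7720)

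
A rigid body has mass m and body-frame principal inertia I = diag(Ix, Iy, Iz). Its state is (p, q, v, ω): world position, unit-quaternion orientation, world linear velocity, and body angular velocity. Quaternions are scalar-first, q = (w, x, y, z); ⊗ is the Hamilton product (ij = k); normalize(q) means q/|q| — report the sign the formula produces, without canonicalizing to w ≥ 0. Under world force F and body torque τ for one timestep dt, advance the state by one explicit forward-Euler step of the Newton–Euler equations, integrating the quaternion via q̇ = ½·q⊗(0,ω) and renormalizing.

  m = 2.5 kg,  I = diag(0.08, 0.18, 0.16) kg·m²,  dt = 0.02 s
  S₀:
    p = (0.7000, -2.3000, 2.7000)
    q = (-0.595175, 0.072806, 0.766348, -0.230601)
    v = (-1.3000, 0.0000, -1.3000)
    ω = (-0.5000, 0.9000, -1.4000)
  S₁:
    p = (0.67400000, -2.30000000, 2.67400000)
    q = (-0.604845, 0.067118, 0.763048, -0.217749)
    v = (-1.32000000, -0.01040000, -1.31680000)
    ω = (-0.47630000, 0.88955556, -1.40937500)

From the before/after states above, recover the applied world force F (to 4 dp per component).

F = (-2.5000, -1.3000, -2.1000)

velocity change Δv = (-0.02000000, -0.01040000, -0.01680000)
applied force F = (-2.5000, -1.3000, -2.1000)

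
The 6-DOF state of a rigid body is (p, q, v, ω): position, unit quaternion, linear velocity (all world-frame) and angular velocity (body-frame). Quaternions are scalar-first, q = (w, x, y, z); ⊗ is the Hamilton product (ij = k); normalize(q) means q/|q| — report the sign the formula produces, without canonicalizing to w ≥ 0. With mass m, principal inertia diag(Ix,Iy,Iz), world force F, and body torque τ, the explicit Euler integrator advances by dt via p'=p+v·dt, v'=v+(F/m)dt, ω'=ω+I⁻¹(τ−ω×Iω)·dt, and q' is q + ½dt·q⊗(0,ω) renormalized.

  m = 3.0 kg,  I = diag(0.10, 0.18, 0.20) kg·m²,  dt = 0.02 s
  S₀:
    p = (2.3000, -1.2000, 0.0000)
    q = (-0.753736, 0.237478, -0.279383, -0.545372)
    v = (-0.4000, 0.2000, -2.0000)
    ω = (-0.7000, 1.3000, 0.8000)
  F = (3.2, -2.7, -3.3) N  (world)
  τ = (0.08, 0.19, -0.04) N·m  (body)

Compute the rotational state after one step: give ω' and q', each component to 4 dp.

gyro term ω×Iω = (0.0208, 0.0560, -0.0728)
(τ − ω×Iω)/I = (0.5920, 0.7444, 0.1640)
ω' = ω + α·dt = (-0.6882, 1.3149, 0.8033)
2q̇ = q⊗(0,ω) = (0.9657301, 1.0130924, -0.7880788, -0.4898355)
q' = normalize(q + ½dt·q⊗(0,ω)) = (-0.7440, 0.2476, -0.2872, -0.5502)

ω' = (-0.6882, 1.3149, 0.8033)
q' = (-0.7440, 0.2476, -0.2872, -0.5502)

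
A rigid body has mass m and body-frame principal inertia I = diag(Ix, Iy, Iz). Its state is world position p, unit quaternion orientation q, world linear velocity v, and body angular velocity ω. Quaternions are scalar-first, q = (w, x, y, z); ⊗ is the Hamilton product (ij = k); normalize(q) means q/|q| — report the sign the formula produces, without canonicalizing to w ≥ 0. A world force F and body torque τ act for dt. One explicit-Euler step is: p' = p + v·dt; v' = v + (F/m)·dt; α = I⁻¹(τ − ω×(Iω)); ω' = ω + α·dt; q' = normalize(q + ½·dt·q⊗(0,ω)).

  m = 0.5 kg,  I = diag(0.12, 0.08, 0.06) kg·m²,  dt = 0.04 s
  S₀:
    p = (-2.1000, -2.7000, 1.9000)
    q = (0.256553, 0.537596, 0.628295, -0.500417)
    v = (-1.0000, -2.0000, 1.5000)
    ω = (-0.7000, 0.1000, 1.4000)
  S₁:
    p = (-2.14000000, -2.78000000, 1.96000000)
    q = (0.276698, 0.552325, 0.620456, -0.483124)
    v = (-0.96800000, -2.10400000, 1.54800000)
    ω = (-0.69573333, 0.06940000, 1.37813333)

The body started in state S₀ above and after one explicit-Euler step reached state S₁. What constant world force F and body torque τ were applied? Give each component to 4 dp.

rate change Δω = (0.00426667, -0.03060000, -0.02186667)
ω₀×(Iω₀) = (-0.0028, -0.0588, 0.0028)
I·α + gyro = (0.0100, -0.1200, -0.0300)
velocity change Δv = (0.03200000, -0.10400000, 0.04800000)
F = m·Δv/dt = (0.4000, -1.3000, 0.6000)

F = (0.4000, -1.3000, 0.6000)
τ = (0.0100, -0.1200, -0.0300)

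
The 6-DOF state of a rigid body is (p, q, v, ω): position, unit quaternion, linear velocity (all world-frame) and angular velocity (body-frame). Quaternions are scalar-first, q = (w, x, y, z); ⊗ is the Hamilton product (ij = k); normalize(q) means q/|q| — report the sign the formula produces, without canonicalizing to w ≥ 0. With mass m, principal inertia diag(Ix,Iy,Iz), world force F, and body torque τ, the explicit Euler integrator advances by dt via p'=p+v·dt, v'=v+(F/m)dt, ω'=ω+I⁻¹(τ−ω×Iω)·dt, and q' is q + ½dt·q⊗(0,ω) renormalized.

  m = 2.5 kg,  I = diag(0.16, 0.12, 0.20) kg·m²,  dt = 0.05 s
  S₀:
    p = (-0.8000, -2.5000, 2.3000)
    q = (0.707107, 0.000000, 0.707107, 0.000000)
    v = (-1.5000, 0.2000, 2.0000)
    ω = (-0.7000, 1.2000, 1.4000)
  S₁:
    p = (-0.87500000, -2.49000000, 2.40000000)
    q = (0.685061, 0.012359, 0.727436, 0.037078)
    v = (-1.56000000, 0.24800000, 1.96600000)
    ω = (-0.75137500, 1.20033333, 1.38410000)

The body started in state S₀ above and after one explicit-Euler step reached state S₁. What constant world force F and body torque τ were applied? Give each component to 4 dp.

F = (-3.0000, 2.4000, -1.7000)
τ = (-0.0300, 0.0400, -0.0300)

velocity change Δv = (-0.06000000, 0.04800000, -0.03400000)
applied force F = (-3.0000, 2.4000, -1.7000)
ω₁ − ω₀ = (-0.05137500, 0.00033333, -0.01590000)
ω₀×(Iω₀) = (0.1344, 0.0392, 0.0336)
τ = I·(Δω/dt) + ω₀×(Iω₀) = (-0.0300, 0.0400, -0.0300)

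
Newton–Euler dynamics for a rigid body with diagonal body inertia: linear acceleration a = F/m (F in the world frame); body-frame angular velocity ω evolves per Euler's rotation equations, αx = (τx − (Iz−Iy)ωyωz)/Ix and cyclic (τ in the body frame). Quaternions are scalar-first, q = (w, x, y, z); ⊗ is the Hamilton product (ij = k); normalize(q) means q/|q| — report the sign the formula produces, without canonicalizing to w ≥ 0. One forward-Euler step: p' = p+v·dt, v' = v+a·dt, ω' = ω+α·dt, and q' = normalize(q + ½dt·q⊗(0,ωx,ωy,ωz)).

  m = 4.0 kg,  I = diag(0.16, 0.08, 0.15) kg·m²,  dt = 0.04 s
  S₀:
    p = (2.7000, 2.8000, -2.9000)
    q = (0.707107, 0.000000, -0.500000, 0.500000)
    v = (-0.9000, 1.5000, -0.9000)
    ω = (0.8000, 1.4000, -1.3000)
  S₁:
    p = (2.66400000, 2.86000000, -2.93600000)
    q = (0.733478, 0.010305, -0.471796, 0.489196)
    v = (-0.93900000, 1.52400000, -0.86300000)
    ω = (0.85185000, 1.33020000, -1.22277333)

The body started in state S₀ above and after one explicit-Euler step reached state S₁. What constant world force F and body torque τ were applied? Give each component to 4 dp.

F = (-3.9000, 2.4000, 3.7000)
τ = (0.0800, -0.1500, 0.2000)

v₁ − v₀ = (-0.03900000, 0.02400000, 0.03700000)
applied force F = (-3.9000, 2.4000, 3.7000)
rate change Δω = (0.05185000, -0.06980000, 0.07722667)
τ = I·(Δω/dt) + ω₀×(Iω₀) = (0.0800, -0.1500, 0.2000)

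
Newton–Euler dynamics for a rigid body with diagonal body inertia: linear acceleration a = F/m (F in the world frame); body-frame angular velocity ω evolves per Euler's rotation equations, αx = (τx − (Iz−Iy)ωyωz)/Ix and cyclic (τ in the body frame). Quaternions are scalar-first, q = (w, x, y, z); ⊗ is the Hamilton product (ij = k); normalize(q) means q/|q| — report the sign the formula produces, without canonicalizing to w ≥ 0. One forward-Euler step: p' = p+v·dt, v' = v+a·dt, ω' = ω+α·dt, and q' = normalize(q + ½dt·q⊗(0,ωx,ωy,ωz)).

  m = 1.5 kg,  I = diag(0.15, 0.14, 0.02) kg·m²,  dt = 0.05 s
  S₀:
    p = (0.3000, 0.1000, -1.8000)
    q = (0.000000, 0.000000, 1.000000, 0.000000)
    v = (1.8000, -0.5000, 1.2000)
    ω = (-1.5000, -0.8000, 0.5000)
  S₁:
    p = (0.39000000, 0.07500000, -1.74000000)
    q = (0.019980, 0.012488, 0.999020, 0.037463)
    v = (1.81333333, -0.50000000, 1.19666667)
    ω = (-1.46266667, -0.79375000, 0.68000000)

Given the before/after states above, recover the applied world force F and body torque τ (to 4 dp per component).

F = (0.4000, 0.0000, -0.1000)
τ = (0.1600, -0.0800, 0.0600)

rate change Δω = (0.03733333, 0.00625000, 0.18000000)
ω₀×(Iω₀) = (0.0480, -0.0975, -0.0120)
I·α + gyro = (0.1600, -0.0800, 0.0600)
velocity change Δv = (0.01333333, 0.00000000, -0.00333333)
F = m·Δv/dt = (0.4000, 0.0000, -0.1000)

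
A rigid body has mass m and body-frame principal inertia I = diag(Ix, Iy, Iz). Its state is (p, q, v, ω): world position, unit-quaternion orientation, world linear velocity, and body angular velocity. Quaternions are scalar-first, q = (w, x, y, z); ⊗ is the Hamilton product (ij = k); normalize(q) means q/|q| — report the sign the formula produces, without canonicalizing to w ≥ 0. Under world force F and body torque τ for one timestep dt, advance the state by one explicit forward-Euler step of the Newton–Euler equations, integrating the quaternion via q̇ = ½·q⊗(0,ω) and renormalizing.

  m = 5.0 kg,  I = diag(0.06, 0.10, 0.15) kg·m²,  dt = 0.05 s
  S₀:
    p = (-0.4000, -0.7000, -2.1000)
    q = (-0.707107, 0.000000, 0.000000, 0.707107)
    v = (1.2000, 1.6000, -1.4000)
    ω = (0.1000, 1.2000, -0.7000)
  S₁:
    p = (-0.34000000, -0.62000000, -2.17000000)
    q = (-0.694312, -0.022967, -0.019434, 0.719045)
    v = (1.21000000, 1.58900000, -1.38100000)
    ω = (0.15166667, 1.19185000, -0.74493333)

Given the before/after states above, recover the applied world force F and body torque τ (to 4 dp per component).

F = (1.0000, -1.1000, 1.9000)
τ = (0.0200, -0.0100, -0.1300)

rate change Δω = (0.05166667, -0.00815000, -0.04493333)
ω₀×(Iω₀) = (-0.0420, 0.0063, 0.0048)
applied torque τ = (0.0200, -0.0100, -0.1300)
v₁ − v₀ = (0.01000000, -0.01100000, 0.01900000)
applied force F = (1.0000, -1.1000, 1.9000)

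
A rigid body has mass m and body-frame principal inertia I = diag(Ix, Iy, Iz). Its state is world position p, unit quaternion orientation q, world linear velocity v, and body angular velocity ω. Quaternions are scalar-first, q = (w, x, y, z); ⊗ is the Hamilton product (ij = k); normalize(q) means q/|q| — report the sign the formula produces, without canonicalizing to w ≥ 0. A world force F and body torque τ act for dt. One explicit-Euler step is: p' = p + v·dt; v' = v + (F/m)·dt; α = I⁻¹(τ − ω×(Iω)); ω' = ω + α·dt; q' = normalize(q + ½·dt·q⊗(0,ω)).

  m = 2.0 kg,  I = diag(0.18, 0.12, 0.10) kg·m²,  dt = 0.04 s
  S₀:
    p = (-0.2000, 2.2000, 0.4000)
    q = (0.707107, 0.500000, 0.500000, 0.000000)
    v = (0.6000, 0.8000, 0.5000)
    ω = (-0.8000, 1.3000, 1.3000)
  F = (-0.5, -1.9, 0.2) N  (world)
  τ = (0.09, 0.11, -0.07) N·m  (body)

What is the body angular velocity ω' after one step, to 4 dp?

ω' = (-0.7725, 1.3644, 1.2470)

(τ − ω×Iω)/I = (0.6878, 1.6100, -1.3240)
ω + α·dt = (-0.7725, 1.3644, 1.2470)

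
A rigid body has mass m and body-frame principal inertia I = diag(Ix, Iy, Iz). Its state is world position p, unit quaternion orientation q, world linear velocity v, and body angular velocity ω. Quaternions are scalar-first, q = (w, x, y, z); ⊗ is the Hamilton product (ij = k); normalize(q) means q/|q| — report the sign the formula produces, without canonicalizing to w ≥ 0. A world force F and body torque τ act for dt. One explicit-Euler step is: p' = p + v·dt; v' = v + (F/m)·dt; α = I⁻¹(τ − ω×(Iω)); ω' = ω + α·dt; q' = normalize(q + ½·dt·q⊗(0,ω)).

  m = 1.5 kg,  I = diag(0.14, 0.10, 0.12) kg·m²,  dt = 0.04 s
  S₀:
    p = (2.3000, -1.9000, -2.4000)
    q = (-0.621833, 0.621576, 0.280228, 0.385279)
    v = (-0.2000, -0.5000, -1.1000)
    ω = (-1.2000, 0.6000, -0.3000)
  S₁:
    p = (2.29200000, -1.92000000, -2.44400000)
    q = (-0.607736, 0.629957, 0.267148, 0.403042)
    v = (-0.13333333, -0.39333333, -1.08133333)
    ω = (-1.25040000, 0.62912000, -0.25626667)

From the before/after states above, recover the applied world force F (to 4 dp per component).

F = (2.5000, 4.0000, 0.7000)

Δv = v₁−v₀ = (0.06666667, 0.10666667, 0.01866667)
m·(v₁−v₀)/dt = (2.5000, 4.0000, 0.7000)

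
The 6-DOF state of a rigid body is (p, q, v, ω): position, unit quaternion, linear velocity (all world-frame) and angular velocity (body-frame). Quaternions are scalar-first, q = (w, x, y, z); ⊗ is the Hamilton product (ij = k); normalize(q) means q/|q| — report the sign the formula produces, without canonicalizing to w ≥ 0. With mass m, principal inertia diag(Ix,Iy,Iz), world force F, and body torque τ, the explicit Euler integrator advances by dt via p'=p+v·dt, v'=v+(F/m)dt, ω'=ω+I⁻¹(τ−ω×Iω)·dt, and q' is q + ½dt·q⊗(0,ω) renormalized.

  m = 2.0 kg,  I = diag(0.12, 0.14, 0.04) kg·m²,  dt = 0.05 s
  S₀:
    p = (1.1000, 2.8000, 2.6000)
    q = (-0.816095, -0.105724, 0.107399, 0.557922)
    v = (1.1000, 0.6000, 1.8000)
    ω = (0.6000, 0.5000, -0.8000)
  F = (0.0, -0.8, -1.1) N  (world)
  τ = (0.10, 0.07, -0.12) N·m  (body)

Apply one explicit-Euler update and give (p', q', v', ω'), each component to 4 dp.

p' = (1.1550, 2.8300, 2.6900)
q' = (-0.8044, -0.1270, 0.1034, 0.5711)
v' = (1.1000, 0.5800, 1.7725)
ω' = (0.6250, 0.5387, -0.9575)

angular accel α = (0.5000, 0.7743, -3.1500)
ω + α·dt = (0.6250, 0.5387, -0.9575)
Hamilton product q⊗(0,ω) = (0.4560725, -0.8545372, -0.1578735, 0.5355746)
updated quaternion q' = (-0.8044, -0.1270, 0.1034, 0.5711)
p + v·dt = (1.1550, 2.8300, 2.6900)
v' = v + a·dt = (1.1000, 0.5800, 1.7725)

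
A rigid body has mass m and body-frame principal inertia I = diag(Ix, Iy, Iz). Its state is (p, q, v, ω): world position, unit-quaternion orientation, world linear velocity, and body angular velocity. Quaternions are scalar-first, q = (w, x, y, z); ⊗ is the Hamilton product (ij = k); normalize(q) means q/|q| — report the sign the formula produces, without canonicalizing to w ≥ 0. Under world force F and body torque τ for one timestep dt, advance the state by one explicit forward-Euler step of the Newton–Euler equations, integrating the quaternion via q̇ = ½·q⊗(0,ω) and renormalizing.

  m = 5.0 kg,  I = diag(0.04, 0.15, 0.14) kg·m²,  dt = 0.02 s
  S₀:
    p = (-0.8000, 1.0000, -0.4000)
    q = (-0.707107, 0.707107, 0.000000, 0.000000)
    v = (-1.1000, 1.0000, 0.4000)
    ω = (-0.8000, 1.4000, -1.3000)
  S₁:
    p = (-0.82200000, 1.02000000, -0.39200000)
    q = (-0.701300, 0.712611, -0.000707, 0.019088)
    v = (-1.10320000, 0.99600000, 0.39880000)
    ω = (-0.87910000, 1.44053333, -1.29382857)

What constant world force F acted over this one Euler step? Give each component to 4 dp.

F = (-0.8000, -1.0000, -0.3000)

v₁ − v₀ = (-0.00320000, -0.00400000, -0.00120000)
applied force F = (-0.8000, -1.0000, -0.3000)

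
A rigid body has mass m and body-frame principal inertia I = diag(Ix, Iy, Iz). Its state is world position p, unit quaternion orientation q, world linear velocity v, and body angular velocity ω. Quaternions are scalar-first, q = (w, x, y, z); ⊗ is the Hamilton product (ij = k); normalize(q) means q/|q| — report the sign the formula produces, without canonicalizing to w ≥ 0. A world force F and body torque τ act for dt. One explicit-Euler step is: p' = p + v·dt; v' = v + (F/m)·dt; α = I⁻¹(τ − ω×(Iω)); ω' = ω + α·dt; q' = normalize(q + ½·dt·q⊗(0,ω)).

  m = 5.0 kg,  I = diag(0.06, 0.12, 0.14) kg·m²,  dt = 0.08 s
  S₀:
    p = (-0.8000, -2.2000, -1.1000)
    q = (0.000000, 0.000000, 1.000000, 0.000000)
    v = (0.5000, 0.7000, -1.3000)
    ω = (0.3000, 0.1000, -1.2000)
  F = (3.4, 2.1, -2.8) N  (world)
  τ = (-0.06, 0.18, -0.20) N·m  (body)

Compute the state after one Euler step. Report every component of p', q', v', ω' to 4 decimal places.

p' = (-0.7600, -2.1440, -1.2040)
q' = (-0.0040, -0.0479, 0.9988, -0.0120)
v' = (0.5544, 0.7336, -1.3448)
ω' = (0.2232, 0.2008, -1.3153)

a = (0.6800, 0.4200, -0.5600)
p + v·dt = (-0.7600, -2.1440, -1.2040)
new velocity v' = (0.5544, 0.7336, -1.3448)
ω×(Iω) gyroscopic = (-0.0024, 0.0288, 0.0018)
angular accel α = (-0.9600, 1.2600, -1.4414)
new body rate ω' = (0.2232, 0.2008, -1.3153)
Hamilton product q⊗(0,ω) = (-0.1000000, -1.2000000, 0.0000000, -0.3000000)
q + ½dt·q⊗(0,ω), renormalized = (-0.0040, -0.0479, 0.9988, -0.0120)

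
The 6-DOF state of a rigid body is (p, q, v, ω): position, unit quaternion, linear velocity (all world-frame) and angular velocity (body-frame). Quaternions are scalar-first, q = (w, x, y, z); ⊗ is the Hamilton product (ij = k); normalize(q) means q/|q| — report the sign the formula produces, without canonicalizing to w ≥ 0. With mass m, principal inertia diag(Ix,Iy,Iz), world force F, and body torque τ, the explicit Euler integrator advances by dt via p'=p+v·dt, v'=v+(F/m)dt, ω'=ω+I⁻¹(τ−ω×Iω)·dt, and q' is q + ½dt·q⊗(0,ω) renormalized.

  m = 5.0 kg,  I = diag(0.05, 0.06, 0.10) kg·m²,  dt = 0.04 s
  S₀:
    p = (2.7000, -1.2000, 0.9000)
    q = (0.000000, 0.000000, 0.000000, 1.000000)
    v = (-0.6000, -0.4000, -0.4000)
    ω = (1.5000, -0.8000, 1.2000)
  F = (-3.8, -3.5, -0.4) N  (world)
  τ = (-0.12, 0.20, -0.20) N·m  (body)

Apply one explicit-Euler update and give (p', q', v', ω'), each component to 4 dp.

p' = (2.6760, -1.2160, 0.8840)
q' = (-0.0240, 0.0160, 0.0300, 0.9991)
v' = (-0.6304, -0.4280, -0.4032)
ω' = (1.4347, -0.6067, 1.1248)

a = F/m = (-0.7600, -0.7000, -0.0800)
p + v·dt = (2.6760, -1.2160, 0.8840)
v' = v + a·dt = (-0.6304, -0.4280, -0.4032)
angular accel α = (-1.6320, 4.8333, -1.8800)
ω + α·dt = (1.4347, -0.6067, 1.1248)
2q̇ = q⊗(0,ω) = (-1.2000000, 0.8000000, 1.5000000, 0.0000000)
q' = normalize(q + ½dt·q⊗(0,ω)) = (-0.0240, 0.0160, 0.0300, 0.9991)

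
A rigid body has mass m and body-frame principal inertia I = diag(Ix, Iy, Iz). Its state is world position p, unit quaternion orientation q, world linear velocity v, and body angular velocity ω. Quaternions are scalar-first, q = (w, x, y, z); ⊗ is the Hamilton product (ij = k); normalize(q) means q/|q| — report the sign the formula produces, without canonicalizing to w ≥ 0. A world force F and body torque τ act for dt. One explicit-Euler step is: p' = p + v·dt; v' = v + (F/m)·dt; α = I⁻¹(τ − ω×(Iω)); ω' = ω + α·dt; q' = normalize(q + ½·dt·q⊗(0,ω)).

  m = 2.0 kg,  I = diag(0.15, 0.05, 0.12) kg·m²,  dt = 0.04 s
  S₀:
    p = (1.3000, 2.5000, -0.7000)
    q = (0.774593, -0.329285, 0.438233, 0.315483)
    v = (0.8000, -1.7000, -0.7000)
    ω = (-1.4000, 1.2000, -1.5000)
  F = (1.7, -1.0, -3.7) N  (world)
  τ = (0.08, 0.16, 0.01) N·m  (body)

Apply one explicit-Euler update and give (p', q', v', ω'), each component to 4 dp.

p' = (1.3320, 2.4320, -0.7280)
q' = (0.7635, -0.3713, 0.4376, 0.2963)
v' = (0.8340, -1.7200, -0.7740)
ω' = (-1.3451, 1.2776, -1.5527)

linear accel F/m = (0.8500, -0.5000, -1.8500)
p + v·dt = (1.3320, 2.4320, -0.7280)
v + (F/m)dt = (0.8340, -1.7200, -0.7740)
angular accel α = (1.3733, 1.9400, -1.3167)
new body rate ω' = (-1.3451, 1.2776, -1.5527)
Hamilton product q⊗(0,ω) = (-0.5136541, -2.1203593, -0.0060921, -0.9435053)
updated quaternion q' = (0.7635, -0.3713, 0.4376, 0.2963)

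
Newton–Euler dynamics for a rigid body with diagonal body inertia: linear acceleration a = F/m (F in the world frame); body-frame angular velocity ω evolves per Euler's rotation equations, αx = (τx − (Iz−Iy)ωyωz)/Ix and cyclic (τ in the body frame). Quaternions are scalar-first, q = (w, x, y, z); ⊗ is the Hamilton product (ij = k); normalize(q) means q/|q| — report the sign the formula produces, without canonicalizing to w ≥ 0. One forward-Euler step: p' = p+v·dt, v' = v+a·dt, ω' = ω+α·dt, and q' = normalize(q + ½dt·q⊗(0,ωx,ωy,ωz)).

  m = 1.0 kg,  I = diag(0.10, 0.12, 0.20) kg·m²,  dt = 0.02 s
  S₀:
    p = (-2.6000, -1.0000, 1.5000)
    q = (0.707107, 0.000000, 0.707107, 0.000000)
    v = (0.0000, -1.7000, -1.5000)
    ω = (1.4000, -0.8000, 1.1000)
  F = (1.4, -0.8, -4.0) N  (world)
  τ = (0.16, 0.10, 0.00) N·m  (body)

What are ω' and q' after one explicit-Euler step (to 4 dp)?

angular accel α = (2.3040, 2.1167, 0.1120)
new body rate ω' = (1.4461, -0.7577, 1.1022)
2q̇ = q⊗(0,ω) = (0.5656856, 1.7677675, -0.5656856, -0.2121321)
q + ½dt·q⊗(0,ω), renormalized = (0.7126, 0.0177, 0.7013, -0.0021)

ω' = (1.4461, -0.7577, 1.1022)
q' = (0.7126, 0.0177, 0.7013, -0.0021)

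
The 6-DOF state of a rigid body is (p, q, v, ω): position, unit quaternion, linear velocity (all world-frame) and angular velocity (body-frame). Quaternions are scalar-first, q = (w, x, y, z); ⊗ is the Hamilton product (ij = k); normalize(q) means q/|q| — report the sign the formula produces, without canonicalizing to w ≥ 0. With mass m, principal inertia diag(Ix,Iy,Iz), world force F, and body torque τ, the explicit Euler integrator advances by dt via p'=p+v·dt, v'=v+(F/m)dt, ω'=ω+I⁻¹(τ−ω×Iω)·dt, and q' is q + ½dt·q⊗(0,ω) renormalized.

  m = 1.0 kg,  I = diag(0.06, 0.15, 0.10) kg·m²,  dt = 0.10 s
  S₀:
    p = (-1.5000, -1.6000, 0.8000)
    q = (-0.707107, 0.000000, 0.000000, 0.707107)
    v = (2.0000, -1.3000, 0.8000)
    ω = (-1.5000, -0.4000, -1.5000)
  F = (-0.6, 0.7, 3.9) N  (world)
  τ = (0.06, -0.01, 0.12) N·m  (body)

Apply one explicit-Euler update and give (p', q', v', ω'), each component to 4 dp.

p' = (-1.3000, -1.7300, 0.8800)
q' = (-0.6503, 0.0668, -0.0387, 0.7558)
v' = (1.9400, -1.2300, 1.1900)
ω' = (-1.3500, -0.3467, -1.4340)

angular accel α = (1.5000, 0.5333, 0.6600)
ω + α·dt = (-1.3500, -0.3467, -1.4340)
2q̇ = q⊗(0,ω) = (1.0606605, 1.3435033, -0.7778177, 1.0606605)
updated quaternion q' = (-0.6503, 0.0668, -0.0387, 0.7558)
a = (-0.6000, 0.7000, 3.9000)
new position p' = (-1.3000, -1.7300, 0.8800)
new velocity v' = (1.9400, -1.2300, 1.1900)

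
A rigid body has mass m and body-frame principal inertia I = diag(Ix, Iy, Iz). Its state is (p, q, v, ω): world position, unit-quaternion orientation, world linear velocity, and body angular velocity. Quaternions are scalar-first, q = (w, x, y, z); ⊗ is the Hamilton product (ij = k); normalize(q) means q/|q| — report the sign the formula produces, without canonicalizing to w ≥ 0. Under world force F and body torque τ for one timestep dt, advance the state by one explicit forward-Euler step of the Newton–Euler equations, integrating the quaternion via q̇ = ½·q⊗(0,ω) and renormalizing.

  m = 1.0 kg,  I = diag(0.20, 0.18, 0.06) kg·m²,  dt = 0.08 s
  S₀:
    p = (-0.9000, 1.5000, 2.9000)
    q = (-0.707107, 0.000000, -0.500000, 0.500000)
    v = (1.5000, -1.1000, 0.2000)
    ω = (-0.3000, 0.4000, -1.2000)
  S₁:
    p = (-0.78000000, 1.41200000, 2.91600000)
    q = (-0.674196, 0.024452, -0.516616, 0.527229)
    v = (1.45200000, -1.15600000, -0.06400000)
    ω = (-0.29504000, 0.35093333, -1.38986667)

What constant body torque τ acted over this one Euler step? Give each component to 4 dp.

ω₁ − ω₀ = (0.00496000, -0.04906667, -0.18986667)
gyro term ω₀×Iω₀ = (0.0576, 0.0504, 0.0024)
I·α + gyro = (0.0700, -0.0600, -0.1400)

τ = (0.0700, -0.0600, -0.1400)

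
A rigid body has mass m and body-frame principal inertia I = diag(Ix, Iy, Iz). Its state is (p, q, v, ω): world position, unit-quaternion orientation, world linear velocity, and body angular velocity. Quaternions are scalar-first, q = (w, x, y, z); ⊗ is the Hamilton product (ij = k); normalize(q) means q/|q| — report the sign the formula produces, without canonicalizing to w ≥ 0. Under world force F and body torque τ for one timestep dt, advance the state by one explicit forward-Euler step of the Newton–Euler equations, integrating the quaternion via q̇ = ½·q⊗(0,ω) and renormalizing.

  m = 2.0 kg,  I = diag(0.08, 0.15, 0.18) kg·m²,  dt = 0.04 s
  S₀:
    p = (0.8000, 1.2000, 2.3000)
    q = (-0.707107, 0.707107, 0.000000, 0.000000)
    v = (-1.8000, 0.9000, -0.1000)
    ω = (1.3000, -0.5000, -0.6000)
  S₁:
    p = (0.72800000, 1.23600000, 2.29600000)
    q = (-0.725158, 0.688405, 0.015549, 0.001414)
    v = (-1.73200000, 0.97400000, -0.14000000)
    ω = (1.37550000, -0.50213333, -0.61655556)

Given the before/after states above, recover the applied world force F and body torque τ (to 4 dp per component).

Δv = v₁−v₀ = (0.06800000, 0.07400000, -0.04000000)
F = m·Δv/dt = (3.4000, 3.7000, -2.0000)
ω₁ − ω₀ = (0.07550000, -0.00213333, -0.01655556)
precession coupling = (0.0090, 0.0780, -0.0455)
I·α + gyro = (0.1600, 0.0700, -0.1200)

F = (3.4000, 3.7000, -2.0000)
τ = (0.1600, 0.0700, -0.1200)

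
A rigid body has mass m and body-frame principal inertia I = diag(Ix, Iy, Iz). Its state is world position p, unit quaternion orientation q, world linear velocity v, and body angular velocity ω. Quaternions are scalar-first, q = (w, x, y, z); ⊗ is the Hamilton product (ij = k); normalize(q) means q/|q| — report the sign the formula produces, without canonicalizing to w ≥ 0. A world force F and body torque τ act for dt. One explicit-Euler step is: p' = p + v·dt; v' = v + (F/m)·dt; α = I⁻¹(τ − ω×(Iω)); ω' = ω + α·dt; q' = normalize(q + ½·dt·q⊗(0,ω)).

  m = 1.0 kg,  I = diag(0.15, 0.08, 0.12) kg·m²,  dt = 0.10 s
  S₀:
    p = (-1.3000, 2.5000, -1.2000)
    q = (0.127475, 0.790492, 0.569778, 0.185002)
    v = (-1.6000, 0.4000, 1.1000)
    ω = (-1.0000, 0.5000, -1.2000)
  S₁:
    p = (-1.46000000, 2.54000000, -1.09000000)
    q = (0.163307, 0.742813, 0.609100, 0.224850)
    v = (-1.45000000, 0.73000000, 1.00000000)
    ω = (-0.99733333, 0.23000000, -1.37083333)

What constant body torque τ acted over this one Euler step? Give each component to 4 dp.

τ = (-0.0200, -0.1800, -0.1700)

Δω = ω₁−ω₀ = (0.00266667, -0.27000000, -0.17083333)
gyro term ω₀×Iω₀ = (-0.0240, 0.0360, 0.0350)
τ = I·(Δω/dt) + ω₀×(Iω₀) = (-0.0200, -0.1800, -0.1700)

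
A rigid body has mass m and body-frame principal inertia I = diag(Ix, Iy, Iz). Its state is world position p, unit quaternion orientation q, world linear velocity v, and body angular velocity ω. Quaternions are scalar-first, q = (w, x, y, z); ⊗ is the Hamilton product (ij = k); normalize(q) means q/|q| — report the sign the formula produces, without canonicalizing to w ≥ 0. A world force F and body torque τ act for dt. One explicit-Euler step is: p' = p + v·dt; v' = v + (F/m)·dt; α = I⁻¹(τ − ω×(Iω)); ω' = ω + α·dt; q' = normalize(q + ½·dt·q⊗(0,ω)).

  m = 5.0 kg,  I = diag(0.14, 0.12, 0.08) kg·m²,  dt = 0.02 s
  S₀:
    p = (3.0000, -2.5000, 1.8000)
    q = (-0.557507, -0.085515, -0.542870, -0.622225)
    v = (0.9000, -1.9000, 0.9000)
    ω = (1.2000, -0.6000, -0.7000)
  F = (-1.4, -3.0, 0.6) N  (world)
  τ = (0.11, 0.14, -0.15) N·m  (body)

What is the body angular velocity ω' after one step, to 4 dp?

ω' = (1.2181, -0.5683, -0.7411)

(τ − ω×Iω)/I = (0.9057, 1.5867, -2.0550)
ω + α·dt = (1.2181, -0.5683, -0.7411)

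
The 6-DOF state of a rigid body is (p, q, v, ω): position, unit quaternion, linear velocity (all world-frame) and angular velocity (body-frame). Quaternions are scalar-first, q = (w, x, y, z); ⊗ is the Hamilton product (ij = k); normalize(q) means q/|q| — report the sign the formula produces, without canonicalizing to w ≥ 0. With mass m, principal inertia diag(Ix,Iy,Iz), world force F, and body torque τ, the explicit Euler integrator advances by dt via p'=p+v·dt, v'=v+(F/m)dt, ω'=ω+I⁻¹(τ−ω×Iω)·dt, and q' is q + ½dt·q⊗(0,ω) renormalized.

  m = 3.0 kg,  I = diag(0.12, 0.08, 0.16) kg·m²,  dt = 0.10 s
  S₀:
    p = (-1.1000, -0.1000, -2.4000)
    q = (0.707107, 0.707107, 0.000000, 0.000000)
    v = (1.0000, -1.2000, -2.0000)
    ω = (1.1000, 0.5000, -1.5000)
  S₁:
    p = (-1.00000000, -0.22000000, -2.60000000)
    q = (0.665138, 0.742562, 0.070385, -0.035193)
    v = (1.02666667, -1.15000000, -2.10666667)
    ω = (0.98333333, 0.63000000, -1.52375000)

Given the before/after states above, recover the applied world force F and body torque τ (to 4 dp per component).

F = (0.8000, 1.5000, -3.2000)
τ = (-0.2000, 0.1700, -0.0600)

velocity change Δv = (0.02666667, 0.05000000, -0.10666667)
applied force F = (0.8000, 1.5000, -3.2000)
rate change Δω = (-0.11666667, 0.13000000, -0.02375000)
precession coupling = (-0.0600, 0.0660, -0.0220)
τ = I·(Δω/dt) + ω₀×(Iω₀) = (-0.2000, 0.1700, -0.0600)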